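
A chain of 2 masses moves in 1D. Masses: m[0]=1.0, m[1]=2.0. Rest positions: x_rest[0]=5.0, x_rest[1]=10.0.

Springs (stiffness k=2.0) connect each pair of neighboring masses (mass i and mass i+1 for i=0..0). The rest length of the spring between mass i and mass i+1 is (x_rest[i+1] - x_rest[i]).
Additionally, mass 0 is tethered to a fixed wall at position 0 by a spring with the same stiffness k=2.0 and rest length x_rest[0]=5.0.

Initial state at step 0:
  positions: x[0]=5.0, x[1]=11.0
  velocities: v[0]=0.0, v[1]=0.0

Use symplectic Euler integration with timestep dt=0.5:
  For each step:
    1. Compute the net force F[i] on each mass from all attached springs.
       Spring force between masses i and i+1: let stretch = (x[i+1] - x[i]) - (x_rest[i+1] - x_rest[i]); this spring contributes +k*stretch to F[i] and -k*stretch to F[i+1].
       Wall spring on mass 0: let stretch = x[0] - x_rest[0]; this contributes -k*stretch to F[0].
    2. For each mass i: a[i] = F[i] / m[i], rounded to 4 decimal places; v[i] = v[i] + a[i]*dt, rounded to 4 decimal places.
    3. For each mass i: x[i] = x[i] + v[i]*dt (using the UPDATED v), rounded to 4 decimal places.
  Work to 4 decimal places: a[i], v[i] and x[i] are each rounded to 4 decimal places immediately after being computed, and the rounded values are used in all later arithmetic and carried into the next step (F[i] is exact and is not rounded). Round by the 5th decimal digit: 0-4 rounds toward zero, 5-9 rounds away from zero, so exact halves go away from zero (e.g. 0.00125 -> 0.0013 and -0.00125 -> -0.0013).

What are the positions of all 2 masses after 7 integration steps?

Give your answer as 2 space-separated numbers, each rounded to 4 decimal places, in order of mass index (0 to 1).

Answer: 4.9290 9.2108

Derivation:
Step 0: x=[5.0000 11.0000] v=[0.0000 0.0000]
Step 1: x=[5.5000 10.7500] v=[1.0000 -0.5000]
Step 2: x=[5.8750 10.4375] v=[0.7500 -0.6250]
Step 3: x=[5.5938 10.2344] v=[-0.5625 -0.4063]
Step 4: x=[4.8360 10.1211] v=[-1.5157 -0.2266]
Step 5: x=[4.3027 9.9365] v=[-1.0666 -0.3692]
Step 6: x=[4.4350 9.5935] v=[0.2645 -0.6861]
Step 7: x=[4.9290 9.2108] v=[0.9880 -0.7654]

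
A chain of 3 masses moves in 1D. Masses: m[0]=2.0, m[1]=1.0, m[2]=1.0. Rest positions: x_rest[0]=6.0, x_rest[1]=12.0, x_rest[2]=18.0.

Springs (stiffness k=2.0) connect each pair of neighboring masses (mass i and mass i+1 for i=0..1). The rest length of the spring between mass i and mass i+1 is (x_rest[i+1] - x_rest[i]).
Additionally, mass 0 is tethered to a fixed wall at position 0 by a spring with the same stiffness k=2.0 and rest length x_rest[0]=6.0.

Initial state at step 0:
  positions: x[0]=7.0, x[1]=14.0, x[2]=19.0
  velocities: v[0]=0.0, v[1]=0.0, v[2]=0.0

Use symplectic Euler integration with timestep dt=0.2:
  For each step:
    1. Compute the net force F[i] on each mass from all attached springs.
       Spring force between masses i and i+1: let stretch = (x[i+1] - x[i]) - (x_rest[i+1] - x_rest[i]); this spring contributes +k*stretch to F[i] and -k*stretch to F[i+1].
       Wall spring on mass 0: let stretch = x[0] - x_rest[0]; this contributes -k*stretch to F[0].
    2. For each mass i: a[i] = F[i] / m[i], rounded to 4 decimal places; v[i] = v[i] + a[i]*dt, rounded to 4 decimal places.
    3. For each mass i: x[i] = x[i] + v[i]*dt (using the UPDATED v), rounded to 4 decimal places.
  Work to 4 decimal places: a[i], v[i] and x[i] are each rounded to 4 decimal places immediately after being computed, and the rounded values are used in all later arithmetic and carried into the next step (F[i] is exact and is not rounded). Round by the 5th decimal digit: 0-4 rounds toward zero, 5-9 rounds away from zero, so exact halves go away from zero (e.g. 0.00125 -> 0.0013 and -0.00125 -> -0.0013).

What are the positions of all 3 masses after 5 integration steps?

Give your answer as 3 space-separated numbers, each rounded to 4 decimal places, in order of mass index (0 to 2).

Step 0: x=[7.0000 14.0000 19.0000] v=[0.0000 0.0000 0.0000]
Step 1: x=[7.0000 13.8400 19.0800] v=[0.0000 -0.8000 0.4000]
Step 2: x=[6.9936 13.5520 19.2208] v=[-0.0320 -1.4400 0.7040]
Step 3: x=[6.9698 13.1928 19.3881] v=[-0.1190 -1.7958 0.8365]
Step 4: x=[6.9161 12.8314 19.5398] v=[-0.2684 -1.8069 0.7584]
Step 5: x=[6.8224 12.5335 19.6348] v=[-0.4686 -1.4897 0.4750]

Answer: 6.8224 12.5335 19.6348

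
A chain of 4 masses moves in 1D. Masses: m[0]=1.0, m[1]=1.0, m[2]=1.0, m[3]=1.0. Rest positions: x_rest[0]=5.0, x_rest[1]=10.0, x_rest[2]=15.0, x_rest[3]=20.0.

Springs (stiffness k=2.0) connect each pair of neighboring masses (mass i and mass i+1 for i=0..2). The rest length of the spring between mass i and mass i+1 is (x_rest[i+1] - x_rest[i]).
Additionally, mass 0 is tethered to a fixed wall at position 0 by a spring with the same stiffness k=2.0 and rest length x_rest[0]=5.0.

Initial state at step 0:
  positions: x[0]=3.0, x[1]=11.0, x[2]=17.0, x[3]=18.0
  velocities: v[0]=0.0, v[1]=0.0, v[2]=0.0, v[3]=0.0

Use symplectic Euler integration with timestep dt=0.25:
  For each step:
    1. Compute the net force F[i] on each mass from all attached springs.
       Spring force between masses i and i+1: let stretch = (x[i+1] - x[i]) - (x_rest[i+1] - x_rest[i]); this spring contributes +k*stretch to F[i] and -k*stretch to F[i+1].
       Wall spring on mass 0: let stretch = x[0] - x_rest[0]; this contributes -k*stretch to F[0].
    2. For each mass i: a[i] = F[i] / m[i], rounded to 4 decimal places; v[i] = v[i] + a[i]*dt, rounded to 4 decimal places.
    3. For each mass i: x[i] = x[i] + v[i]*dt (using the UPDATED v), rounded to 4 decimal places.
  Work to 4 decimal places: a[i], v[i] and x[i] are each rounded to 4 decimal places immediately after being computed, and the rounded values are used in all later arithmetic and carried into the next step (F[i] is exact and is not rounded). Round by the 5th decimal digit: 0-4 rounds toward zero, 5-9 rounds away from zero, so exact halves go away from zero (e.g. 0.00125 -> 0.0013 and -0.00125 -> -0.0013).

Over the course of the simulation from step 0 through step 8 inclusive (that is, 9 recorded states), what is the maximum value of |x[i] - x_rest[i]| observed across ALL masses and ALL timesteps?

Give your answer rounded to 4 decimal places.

Answer: 2.2478

Derivation:
Step 0: x=[3.0000 11.0000 17.0000 18.0000] v=[0.0000 0.0000 0.0000 0.0000]
Step 1: x=[3.6250 10.7500 16.3750 18.5000] v=[2.5000 -1.0000 -2.5000 2.0000]
Step 2: x=[4.6875 10.3125 15.3125 19.3594] v=[4.2500 -1.7500 -4.2500 3.4375]
Step 3: x=[5.8672 9.7969 14.1309 20.3379] v=[4.7188 -2.0625 -4.7266 3.9141]
Step 4: x=[6.8047 9.3318 13.1834 21.1656] v=[3.7501 -1.8604 -3.7901 3.3106]
Step 5: x=[7.2075 9.0323 12.7522 21.6205] v=[1.6113 -1.1982 -1.7248 1.8195]
Step 6: x=[6.9375 8.9696 12.9646 21.5918] v=[-1.0801 -0.2507 0.8494 -0.1147]
Step 7: x=[6.0543 9.1523 13.7560 21.1097] v=[-3.5328 0.7308 3.1655 -1.9283]
Step 8: x=[4.8016 9.5232 14.8911 20.3334] v=[-5.0110 1.4837 4.5405 -3.1052]
Max displacement = 2.2478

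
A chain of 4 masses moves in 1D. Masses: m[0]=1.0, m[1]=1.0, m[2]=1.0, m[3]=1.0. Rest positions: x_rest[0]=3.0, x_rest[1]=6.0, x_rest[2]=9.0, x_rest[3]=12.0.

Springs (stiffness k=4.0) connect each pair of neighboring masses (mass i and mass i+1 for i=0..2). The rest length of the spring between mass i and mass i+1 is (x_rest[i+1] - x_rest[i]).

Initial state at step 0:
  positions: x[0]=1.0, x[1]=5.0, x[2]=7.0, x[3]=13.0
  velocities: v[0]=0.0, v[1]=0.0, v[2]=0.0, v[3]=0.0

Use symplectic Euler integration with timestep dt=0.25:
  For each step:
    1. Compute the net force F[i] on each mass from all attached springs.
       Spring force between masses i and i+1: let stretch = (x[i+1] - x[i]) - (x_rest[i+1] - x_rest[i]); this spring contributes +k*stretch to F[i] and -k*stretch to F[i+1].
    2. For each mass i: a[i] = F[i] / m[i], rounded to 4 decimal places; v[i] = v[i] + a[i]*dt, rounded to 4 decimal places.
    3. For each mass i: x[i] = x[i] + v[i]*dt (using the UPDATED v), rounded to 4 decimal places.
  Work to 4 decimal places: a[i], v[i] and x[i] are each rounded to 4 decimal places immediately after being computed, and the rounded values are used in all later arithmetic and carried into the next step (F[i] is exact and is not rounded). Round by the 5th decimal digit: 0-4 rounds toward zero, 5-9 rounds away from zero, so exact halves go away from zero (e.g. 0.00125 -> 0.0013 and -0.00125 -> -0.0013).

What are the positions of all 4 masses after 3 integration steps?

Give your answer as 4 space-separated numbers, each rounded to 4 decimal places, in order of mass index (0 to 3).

Step 0: x=[1.0000 5.0000 7.0000 13.0000] v=[0.0000 0.0000 0.0000 0.0000]
Step 1: x=[1.2500 4.5000 8.0000 12.2500] v=[1.0000 -2.0000 4.0000 -3.0000]
Step 2: x=[1.5625 4.0625 9.1875 11.1875] v=[1.2500 -1.7500 4.7500 -4.2500]
Step 3: x=[1.7500 4.2813 9.5938 10.3750] v=[0.7500 0.8750 1.6250 -3.2500]

Answer: 1.7500 4.2813 9.5938 10.3750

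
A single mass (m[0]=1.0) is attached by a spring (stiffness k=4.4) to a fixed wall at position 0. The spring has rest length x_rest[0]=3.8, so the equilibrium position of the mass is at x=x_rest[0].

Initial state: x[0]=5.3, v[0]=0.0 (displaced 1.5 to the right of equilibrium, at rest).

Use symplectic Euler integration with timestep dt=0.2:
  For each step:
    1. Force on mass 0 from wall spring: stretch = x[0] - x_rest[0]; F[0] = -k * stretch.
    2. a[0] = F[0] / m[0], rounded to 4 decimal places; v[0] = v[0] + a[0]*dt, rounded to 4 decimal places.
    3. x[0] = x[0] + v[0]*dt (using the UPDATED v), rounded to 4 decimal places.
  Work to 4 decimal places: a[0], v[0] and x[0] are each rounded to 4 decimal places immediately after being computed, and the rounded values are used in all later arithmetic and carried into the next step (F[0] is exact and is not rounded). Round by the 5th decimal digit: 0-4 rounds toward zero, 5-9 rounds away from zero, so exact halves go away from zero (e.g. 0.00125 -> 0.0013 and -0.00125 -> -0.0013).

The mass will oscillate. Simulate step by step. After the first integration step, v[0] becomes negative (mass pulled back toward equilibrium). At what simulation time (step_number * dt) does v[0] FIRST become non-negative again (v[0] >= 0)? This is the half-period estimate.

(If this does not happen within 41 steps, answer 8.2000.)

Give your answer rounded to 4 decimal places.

Answer: 1.6000

Derivation:
Step 0: x=[5.3000] v=[0.0000]
Step 1: x=[5.0360] v=[-1.3200]
Step 2: x=[4.5545] v=[-2.4077]
Step 3: x=[3.9402] v=[-3.0717]
Step 4: x=[3.3012] v=[-3.1951]
Step 5: x=[2.7500] v=[-2.7562]
Step 6: x=[2.3836] v=[-1.8322]
Step 7: x=[2.2664] v=[-0.5858]
Step 8: x=[2.4192] v=[0.7638]
First v>=0 after going negative at step 8, time=1.6000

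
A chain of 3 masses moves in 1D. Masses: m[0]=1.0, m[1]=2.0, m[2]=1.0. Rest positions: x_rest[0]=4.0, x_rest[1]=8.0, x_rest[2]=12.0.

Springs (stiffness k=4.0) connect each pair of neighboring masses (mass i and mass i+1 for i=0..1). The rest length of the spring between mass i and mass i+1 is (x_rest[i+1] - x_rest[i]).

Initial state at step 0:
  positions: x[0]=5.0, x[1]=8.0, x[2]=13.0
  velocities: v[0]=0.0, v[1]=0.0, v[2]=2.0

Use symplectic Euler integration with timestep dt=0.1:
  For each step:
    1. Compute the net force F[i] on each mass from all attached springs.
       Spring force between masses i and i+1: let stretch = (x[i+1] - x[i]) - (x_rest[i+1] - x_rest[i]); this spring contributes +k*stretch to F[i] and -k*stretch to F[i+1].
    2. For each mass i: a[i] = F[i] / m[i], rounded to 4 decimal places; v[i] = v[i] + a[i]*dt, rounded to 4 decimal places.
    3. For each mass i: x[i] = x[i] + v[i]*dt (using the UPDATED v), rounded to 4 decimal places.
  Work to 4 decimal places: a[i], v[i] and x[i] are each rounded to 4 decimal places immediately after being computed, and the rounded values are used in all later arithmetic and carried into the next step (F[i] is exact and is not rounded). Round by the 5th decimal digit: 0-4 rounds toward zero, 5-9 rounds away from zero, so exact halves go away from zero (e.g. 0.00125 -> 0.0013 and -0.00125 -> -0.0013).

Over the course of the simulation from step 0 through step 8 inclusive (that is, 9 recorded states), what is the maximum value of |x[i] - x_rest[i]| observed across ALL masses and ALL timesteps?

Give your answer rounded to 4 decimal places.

Answer: 1.3691

Derivation:
Step 0: x=[5.0000 8.0000 13.0000] v=[0.0000 0.0000 2.0000]
Step 1: x=[4.9600 8.0400 13.1600] v=[-0.4000 0.4000 1.6000]
Step 2: x=[4.8832 8.1208 13.2752] v=[-0.7680 0.8080 1.1520]
Step 3: x=[4.7759 8.2399 13.3442] v=[-1.0730 1.1914 0.6902]
Step 4: x=[4.6472 8.3919 13.3691] v=[-1.2874 1.5195 0.2485]
Step 5: x=[4.5083 8.5685 13.3549] v=[-1.3895 1.7660 -0.1424]
Step 6: x=[4.3718 8.7596 13.3092] v=[-1.3654 1.9112 -0.4570]
Step 7: x=[4.2508 8.9540 13.2415] v=[-1.2103 1.9436 -0.6768]
Step 8: x=[4.1579 9.1401 13.1623] v=[-0.9290 1.8605 -0.7918]
Max displacement = 1.3691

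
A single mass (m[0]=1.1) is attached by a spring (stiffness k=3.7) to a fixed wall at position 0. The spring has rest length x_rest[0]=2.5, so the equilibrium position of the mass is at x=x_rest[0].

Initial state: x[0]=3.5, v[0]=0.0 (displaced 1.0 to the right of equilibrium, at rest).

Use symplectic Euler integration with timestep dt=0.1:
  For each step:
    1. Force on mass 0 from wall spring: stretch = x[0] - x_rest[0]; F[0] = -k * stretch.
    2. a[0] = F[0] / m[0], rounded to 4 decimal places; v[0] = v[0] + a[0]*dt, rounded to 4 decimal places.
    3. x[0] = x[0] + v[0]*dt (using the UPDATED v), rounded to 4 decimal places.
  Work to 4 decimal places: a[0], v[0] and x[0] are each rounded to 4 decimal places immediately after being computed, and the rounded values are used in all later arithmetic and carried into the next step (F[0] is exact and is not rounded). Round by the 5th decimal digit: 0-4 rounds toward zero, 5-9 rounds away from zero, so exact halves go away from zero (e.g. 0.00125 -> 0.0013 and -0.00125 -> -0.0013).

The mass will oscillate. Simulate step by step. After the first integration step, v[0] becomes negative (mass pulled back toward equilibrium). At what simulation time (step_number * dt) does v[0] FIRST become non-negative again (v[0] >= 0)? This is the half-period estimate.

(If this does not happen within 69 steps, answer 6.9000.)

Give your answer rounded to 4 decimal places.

Answer: 1.8000

Derivation:
Step 0: x=[3.5000] v=[0.0000]
Step 1: x=[3.4664] v=[-0.3364]
Step 2: x=[3.4003] v=[-0.6615]
Step 3: x=[3.3039] v=[-0.9643]
Step 4: x=[3.1804] v=[-1.2347]
Step 5: x=[3.0340] v=[-1.4636]
Step 6: x=[2.8697] v=[-1.6432]
Step 7: x=[2.6929] v=[-1.7676]
Step 8: x=[2.5097] v=[-1.8325]
Step 9: x=[2.3261] v=[-1.8358]
Step 10: x=[2.1484] v=[-1.7773]
Step 11: x=[1.9825] v=[-1.6590]
Step 12: x=[1.8340] v=[-1.4849]
Step 13: x=[1.7079] v=[-1.2609]
Step 14: x=[1.6085] v=[-0.9945]
Step 15: x=[1.5390] v=[-0.6946]
Step 16: x=[1.5019] v=[-0.3714]
Step 17: x=[1.4983] v=[-0.0357]
Step 18: x=[1.5284] v=[0.3012]
First v>=0 after going negative at step 18, time=1.8000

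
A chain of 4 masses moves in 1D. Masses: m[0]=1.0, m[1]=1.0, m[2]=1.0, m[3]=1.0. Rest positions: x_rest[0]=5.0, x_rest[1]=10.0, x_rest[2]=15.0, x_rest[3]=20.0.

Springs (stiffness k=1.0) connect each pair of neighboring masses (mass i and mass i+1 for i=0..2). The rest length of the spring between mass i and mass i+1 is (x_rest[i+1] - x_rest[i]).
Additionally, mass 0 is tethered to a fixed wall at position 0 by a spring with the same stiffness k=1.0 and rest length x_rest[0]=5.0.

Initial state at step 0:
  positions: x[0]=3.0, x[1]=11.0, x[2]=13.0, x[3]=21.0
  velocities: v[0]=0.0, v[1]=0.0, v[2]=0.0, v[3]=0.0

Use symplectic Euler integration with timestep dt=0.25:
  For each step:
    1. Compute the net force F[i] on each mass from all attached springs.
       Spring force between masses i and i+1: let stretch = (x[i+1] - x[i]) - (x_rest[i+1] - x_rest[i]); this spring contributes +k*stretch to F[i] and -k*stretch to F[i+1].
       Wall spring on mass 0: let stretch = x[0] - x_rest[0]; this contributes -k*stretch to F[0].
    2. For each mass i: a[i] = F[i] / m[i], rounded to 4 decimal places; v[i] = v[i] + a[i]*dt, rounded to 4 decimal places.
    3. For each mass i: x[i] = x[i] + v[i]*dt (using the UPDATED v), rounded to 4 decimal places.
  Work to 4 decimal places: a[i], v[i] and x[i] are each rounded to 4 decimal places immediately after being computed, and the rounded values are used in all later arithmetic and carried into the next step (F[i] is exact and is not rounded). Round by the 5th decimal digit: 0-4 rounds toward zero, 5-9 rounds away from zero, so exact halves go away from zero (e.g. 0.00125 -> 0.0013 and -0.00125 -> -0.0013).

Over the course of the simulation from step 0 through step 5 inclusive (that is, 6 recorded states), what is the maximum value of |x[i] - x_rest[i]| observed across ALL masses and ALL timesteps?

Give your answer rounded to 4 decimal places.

Step 0: x=[3.0000 11.0000 13.0000 21.0000] v=[0.0000 0.0000 0.0000 0.0000]
Step 1: x=[3.3125 10.6250 13.3750 20.8125] v=[1.2500 -1.5000 1.5000 -0.7500]
Step 2: x=[3.8750 9.9649 14.0430 20.4727] v=[2.2500 -2.6406 2.6719 -1.3594]
Step 3: x=[4.5759 9.1790 14.8580 20.0435] v=[2.8037 -3.1436 3.2598 -1.7168]
Step 4: x=[5.2785 8.4604 15.6421 19.6027] v=[2.8105 -2.8746 3.1364 -1.7632]
Step 5: x=[5.8501 7.9917 16.2249 19.2269] v=[2.2864 -1.8747 2.3311 -1.5034]
Max displacement = 2.0083

Answer: 2.0083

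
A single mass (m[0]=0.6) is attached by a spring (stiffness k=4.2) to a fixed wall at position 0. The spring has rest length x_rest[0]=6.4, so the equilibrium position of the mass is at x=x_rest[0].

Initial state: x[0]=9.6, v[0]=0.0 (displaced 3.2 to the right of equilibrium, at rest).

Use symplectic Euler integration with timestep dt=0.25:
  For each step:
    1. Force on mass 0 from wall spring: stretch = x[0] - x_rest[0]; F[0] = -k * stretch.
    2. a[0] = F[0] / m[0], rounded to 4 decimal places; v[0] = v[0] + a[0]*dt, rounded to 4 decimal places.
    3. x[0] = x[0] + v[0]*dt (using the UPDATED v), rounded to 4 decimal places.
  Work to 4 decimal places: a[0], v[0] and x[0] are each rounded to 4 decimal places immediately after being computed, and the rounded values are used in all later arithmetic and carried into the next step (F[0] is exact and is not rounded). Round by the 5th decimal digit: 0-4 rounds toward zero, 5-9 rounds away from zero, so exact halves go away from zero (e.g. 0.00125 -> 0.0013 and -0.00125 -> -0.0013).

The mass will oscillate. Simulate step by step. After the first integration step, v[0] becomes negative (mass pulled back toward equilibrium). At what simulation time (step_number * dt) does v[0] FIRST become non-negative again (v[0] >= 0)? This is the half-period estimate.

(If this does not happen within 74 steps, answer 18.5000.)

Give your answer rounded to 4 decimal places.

Answer: 1.2500

Derivation:
Step 0: x=[9.6000] v=[0.0000]
Step 1: x=[8.2000] v=[-5.6000]
Step 2: x=[6.0125] v=[-8.7500]
Step 3: x=[3.9945] v=[-8.0719]
Step 4: x=[3.0289] v=[-3.8623]
Step 5: x=[3.5382] v=[2.0371]
First v>=0 after going negative at step 5, time=1.2500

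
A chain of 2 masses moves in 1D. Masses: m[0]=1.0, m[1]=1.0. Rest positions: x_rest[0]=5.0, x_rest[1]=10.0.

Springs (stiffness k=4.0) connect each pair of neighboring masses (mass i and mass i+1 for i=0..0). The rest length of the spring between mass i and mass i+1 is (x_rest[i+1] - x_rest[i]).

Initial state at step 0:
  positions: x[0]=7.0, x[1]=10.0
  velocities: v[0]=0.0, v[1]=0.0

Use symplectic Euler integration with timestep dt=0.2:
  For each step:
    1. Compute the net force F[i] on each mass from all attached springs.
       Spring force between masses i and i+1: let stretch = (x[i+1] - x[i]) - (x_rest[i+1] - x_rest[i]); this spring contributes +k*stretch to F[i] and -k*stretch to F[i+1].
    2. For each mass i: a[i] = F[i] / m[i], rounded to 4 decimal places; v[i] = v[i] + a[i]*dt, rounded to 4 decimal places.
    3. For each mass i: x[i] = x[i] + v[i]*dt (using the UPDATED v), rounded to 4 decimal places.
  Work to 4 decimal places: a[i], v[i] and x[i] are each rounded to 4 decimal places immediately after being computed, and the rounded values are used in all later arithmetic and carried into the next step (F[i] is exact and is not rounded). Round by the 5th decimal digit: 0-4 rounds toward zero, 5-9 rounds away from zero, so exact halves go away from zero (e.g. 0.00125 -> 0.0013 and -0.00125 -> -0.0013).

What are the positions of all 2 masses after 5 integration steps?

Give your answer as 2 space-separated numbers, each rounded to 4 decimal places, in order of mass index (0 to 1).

Step 0: x=[7.0000 10.0000] v=[0.0000 0.0000]
Step 1: x=[6.6800 10.3200] v=[-1.6000 1.6000]
Step 2: x=[6.1424 10.8576] v=[-2.6880 2.6880]
Step 3: x=[5.5592 11.4408] v=[-2.9158 2.9158]
Step 4: x=[5.1171 11.8829] v=[-2.2105 2.2105]
Step 5: x=[4.9575 12.0425] v=[-0.7979 0.7979]

Answer: 4.9575 12.0425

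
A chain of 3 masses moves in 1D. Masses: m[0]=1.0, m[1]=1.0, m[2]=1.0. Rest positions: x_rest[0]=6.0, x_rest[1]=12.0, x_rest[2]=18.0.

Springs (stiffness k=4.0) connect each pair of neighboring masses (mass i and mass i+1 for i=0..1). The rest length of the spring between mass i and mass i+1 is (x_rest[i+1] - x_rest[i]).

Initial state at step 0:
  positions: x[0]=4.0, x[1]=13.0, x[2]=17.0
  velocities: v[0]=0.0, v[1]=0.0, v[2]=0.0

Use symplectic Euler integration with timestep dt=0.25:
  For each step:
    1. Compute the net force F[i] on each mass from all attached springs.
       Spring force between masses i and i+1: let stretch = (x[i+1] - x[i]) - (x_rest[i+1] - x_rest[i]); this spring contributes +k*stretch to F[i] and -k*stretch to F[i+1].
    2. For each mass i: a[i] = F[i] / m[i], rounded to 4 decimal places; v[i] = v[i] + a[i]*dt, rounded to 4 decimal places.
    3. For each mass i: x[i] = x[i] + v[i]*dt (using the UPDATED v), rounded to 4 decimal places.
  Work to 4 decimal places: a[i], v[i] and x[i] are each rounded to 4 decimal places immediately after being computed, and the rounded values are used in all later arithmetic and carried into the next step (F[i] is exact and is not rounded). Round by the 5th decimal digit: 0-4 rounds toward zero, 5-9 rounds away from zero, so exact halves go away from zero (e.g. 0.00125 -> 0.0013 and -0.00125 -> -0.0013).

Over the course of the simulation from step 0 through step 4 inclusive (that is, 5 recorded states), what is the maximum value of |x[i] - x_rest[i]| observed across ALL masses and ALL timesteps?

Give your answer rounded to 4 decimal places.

Step 0: x=[4.0000 13.0000 17.0000] v=[0.0000 0.0000 0.0000]
Step 1: x=[4.7500 11.7500 17.5000] v=[3.0000 -5.0000 2.0000]
Step 2: x=[5.7500 10.1875 18.0625] v=[4.0000 -6.2500 2.2500]
Step 3: x=[6.3594 9.4844 18.1563] v=[2.4375 -2.8125 0.3750]
Step 4: x=[6.2500 10.1680 17.5821] v=[-0.4375 2.7344 -2.2969]
Max displacement = 2.5156

Answer: 2.5156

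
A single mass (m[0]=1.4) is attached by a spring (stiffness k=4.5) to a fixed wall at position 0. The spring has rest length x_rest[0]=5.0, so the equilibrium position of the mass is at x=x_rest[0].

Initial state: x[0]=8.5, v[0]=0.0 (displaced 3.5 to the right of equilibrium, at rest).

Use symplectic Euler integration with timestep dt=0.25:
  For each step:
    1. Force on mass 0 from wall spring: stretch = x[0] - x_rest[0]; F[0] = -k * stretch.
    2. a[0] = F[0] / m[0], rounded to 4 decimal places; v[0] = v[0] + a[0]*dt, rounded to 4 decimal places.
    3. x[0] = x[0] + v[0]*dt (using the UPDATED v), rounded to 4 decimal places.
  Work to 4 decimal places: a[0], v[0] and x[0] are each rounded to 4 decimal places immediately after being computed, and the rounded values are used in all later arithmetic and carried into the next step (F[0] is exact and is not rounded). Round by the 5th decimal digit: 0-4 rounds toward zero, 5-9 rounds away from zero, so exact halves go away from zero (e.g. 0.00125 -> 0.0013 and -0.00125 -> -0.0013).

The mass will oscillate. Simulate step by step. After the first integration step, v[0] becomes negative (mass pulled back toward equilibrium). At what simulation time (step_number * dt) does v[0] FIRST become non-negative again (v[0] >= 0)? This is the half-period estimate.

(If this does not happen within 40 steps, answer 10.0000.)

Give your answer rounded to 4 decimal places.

Answer: 1.7500

Derivation:
Step 0: x=[8.5000] v=[0.0000]
Step 1: x=[7.7969] v=[-2.8125]
Step 2: x=[6.5319] v=[-5.0600]
Step 3: x=[4.9592] v=[-6.2910]
Step 4: x=[3.3947] v=[-6.2582]
Step 5: x=[2.1527] v=[-4.9682]
Step 6: x=[1.4827] v=[-2.6802]
Step 7: x=[1.5193] v=[0.1462]
First v>=0 after going negative at step 7, time=1.7500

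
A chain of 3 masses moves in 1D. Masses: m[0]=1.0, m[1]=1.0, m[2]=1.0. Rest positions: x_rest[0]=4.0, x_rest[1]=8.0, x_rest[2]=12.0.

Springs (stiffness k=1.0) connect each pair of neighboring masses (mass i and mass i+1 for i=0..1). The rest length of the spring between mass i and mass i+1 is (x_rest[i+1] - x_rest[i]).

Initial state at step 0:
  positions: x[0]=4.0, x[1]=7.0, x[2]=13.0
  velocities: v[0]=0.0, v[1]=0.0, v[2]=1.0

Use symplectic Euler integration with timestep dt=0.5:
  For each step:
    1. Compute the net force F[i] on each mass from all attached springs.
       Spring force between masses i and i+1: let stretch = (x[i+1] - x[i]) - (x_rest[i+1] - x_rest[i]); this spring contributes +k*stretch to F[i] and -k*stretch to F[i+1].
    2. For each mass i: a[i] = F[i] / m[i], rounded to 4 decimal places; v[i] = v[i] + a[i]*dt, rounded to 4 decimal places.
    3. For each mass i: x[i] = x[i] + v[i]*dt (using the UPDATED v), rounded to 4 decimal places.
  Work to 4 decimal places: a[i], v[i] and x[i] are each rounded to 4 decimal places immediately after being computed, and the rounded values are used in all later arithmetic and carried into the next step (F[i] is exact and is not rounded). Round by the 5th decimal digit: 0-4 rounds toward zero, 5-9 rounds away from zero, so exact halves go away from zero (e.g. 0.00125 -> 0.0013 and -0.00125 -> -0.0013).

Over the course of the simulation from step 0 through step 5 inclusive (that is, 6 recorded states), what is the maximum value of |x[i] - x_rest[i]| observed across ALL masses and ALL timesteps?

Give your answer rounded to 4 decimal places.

Step 0: x=[4.0000 7.0000 13.0000] v=[0.0000 0.0000 1.0000]
Step 1: x=[3.7500 7.7500 13.0000] v=[-0.5000 1.5000 0.0000]
Step 2: x=[3.5000 8.8125 12.6875] v=[-0.5000 2.1250 -0.6250]
Step 3: x=[3.5782 9.5157 12.4063] v=[0.1563 1.4063 -0.5625]
Step 4: x=[4.1408 9.4571 12.4024] v=[1.1251 -0.1172 -0.0078]
Step 5: x=[5.0325 8.8058 12.6622] v=[1.7833 -1.3027 0.5196]
Max displacement = 1.5157

Answer: 1.5157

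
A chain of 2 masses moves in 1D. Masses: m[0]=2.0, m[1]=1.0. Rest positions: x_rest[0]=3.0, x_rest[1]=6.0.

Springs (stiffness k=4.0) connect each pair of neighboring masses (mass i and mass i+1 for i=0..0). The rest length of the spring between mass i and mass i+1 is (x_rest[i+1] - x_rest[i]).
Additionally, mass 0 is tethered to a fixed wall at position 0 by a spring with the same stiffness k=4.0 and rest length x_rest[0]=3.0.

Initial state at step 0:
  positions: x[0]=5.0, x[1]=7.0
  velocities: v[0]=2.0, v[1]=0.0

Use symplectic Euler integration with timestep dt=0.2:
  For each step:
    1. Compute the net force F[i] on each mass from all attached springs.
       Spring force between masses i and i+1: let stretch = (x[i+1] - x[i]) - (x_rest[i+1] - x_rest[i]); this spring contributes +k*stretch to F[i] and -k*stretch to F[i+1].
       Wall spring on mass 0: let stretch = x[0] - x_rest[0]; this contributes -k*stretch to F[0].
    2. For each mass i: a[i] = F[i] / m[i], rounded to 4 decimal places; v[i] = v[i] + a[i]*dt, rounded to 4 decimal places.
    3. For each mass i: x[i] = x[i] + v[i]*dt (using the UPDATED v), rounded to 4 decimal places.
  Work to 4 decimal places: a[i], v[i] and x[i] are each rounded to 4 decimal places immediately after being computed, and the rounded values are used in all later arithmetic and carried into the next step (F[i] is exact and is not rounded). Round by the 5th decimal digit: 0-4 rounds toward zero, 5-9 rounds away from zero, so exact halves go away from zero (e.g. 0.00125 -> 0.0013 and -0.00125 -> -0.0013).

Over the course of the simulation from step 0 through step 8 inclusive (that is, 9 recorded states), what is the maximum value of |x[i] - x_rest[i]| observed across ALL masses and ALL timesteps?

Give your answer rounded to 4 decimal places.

Answer: 2.5260

Derivation:
Step 0: x=[5.0000 7.0000] v=[2.0000 0.0000]
Step 1: x=[5.1600 7.1600] v=[0.8000 0.8000]
Step 2: x=[5.0672 7.4800] v=[-0.4640 1.6000]
Step 3: x=[4.7620 7.8940] v=[-1.5258 2.0698]
Step 4: x=[4.3264 8.2868] v=[-2.1778 1.9642]
Step 5: x=[3.8616 8.5260] v=[-2.3242 1.1959]
Step 6: x=[3.4610 8.4989] v=[-2.0031 -0.1356]
Step 7: x=[3.1865 8.1457] v=[-1.3723 -1.7659]
Step 8: x=[3.0539 7.4790] v=[-0.6632 -3.3333]
Max displacement = 2.5260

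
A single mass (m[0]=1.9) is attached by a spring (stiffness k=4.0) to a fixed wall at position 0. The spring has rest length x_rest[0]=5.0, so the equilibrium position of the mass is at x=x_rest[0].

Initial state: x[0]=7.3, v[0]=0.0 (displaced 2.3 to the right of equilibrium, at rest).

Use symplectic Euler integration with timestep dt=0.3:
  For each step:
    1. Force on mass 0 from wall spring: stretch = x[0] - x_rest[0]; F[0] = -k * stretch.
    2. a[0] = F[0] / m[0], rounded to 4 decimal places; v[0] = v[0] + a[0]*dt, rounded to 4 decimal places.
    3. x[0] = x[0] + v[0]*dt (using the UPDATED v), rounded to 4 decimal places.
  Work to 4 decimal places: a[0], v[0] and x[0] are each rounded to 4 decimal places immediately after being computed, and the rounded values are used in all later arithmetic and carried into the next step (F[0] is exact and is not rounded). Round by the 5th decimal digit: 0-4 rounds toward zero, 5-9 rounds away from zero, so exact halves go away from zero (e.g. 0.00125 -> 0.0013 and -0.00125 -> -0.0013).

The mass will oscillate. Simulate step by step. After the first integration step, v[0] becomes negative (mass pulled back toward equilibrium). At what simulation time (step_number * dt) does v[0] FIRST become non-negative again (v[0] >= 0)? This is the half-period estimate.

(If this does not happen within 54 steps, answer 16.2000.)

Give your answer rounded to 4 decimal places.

Answer: 2.4000

Derivation:
Step 0: x=[7.3000] v=[0.0000]
Step 1: x=[6.8642] v=[-1.4526]
Step 2: x=[6.0752] v=[-2.6300]
Step 3: x=[5.0825] v=[-3.3091]
Step 4: x=[4.0741] v=[-3.3612]
Step 5: x=[3.2412] v=[-2.7764]
Step 6: x=[2.7415] v=[-1.6656]
Step 7: x=[2.6697] v=[-0.2392]
Step 8: x=[3.0395] v=[1.2326]
First v>=0 after going negative at step 8, time=2.4000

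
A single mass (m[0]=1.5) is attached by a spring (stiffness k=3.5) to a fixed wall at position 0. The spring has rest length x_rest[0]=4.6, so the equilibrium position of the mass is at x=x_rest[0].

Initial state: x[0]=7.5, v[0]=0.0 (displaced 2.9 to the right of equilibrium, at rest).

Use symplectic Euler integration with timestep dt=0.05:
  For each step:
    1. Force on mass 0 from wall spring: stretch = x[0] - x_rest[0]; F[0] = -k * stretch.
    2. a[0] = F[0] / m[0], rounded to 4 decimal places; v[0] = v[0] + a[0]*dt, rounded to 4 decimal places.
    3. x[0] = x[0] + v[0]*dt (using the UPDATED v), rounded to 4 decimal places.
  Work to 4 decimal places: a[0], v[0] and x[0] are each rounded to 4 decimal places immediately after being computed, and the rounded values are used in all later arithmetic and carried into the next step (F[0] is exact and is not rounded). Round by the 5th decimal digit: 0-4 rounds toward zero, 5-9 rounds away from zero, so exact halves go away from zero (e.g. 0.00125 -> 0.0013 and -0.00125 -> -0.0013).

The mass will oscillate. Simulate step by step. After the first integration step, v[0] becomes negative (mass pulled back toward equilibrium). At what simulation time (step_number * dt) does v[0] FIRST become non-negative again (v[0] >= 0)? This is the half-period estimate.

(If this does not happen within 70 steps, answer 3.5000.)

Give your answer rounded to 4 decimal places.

Step 0: x=[7.5000] v=[0.0000]
Step 1: x=[7.4831] v=[-0.3383]
Step 2: x=[7.4494] v=[-0.6747]
Step 3: x=[7.3990] v=[-1.0071]
Step 4: x=[7.3323] v=[-1.3337]
Step 5: x=[7.2497] v=[-1.6525]
Step 6: x=[7.1516] v=[-1.9616]
Step 7: x=[7.0386] v=[-2.2593]
Step 8: x=[6.9114] v=[-2.5438]
Step 9: x=[6.7707] v=[-2.8135]
Step 10: x=[6.6174] v=[-3.0668]
Step 11: x=[6.4523] v=[-3.3022]
Step 12: x=[6.2764] v=[-3.5183]
Step 13: x=[6.0907] v=[-3.7139]
Step 14: x=[5.8963] v=[-3.8878]
Step 15: x=[5.6944] v=[-4.0390]
Step 16: x=[5.4861] v=[-4.1667]
Step 17: x=[5.2726] v=[-4.2701]
Step 18: x=[5.0552] v=[-4.3486]
Step 19: x=[4.8351] v=[-4.4017]
Step 20: x=[4.6136] v=[-4.4291]
Step 21: x=[4.3921] v=[-4.4307]
Step 22: x=[4.1718] v=[-4.4064]
Step 23: x=[3.9540] v=[-4.3564]
Step 24: x=[3.7400] v=[-4.2810]
Step 25: x=[3.5310] v=[-4.1807]
Step 26: x=[3.3282] v=[-4.0560]
Step 27: x=[3.1328] v=[-3.9076]
Step 28: x=[2.9460] v=[-3.7364]
Step 29: x=[2.7688] v=[-3.5434]
Step 30: x=[2.6023] v=[-3.3298]
Step 31: x=[2.4475] v=[-3.0967]
Step 32: x=[2.3052] v=[-2.8456]
Step 33: x=[2.1763] v=[-2.5779]
Step 34: x=[2.0615] v=[-2.2951]
Step 35: x=[1.9616] v=[-1.9989]
Step 36: x=[1.8770] v=[-1.6911]
Step 37: x=[1.8083] v=[-1.3734]
Step 38: x=[1.7559] v=[-1.0477]
Step 39: x=[1.7201] v=[-0.7159]
Step 40: x=[1.7011] v=[-0.3799]
Step 41: x=[1.6990] v=[-0.0417]
Step 42: x=[1.7138] v=[0.2968]
First v>=0 after going negative at step 42, time=2.1000

Answer: 2.1000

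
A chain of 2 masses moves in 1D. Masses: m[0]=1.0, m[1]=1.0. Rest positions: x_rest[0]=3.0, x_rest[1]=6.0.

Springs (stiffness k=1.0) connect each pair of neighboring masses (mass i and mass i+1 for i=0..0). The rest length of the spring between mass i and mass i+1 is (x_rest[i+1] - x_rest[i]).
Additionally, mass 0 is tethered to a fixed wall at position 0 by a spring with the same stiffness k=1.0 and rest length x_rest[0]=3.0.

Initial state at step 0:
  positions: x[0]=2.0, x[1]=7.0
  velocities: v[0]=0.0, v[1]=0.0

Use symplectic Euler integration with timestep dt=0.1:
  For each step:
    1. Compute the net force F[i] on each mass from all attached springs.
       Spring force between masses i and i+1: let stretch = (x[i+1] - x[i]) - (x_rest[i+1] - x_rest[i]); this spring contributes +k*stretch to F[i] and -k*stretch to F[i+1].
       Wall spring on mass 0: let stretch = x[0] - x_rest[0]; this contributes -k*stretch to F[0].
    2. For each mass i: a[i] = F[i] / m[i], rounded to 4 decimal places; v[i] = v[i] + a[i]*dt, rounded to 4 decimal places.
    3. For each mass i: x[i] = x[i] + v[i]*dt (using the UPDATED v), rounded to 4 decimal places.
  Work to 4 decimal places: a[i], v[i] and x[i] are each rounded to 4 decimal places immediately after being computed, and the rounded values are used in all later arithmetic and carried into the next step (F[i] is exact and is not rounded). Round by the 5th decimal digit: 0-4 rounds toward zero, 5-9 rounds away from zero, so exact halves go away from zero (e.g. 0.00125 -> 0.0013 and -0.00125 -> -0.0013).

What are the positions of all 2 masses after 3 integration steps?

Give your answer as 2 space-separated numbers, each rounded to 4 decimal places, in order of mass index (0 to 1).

Answer: 2.1760 6.8825

Derivation:
Step 0: x=[2.0000 7.0000] v=[0.0000 0.0000]
Step 1: x=[2.0300 6.9800] v=[0.3000 -0.2000]
Step 2: x=[2.0892 6.9405] v=[0.5920 -0.3950]
Step 3: x=[2.1760 6.8825] v=[0.8682 -0.5801]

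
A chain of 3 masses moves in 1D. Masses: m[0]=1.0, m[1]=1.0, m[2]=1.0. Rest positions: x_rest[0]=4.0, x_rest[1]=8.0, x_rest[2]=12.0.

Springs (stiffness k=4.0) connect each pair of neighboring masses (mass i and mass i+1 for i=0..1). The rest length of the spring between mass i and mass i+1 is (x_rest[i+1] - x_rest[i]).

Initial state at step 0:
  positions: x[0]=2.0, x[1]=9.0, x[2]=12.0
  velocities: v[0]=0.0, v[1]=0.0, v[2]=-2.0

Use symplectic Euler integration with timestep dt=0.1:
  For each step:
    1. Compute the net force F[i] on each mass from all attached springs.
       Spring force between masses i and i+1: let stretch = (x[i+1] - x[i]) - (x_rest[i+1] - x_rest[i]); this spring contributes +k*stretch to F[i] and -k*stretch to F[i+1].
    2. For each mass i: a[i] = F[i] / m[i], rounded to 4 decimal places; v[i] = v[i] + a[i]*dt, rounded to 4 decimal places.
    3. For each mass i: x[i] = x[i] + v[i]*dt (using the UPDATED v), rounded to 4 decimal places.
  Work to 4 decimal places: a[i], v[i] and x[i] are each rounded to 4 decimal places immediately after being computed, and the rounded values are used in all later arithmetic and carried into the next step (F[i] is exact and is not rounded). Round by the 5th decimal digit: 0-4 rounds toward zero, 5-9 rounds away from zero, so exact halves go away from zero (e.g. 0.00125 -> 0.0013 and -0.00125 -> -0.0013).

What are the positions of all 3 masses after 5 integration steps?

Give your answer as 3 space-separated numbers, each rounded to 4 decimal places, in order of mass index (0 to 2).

Answer: 3.4345 7.0692 11.4964

Derivation:
Step 0: x=[2.0000 9.0000 12.0000] v=[0.0000 0.0000 -2.0000]
Step 1: x=[2.1200 8.8400 11.8400] v=[1.2000 -1.6000 -1.6000]
Step 2: x=[2.3488 8.5312 11.7200] v=[2.2880 -3.0880 -1.2000]
Step 3: x=[2.6649 8.1027 11.6325] v=[3.1610 -4.2854 -0.8755]
Step 4: x=[3.0385 7.5978 11.5638] v=[3.7361 -5.0486 -0.6874]
Step 5: x=[3.4345 7.0692 11.4964] v=[3.9598 -5.2859 -0.6738]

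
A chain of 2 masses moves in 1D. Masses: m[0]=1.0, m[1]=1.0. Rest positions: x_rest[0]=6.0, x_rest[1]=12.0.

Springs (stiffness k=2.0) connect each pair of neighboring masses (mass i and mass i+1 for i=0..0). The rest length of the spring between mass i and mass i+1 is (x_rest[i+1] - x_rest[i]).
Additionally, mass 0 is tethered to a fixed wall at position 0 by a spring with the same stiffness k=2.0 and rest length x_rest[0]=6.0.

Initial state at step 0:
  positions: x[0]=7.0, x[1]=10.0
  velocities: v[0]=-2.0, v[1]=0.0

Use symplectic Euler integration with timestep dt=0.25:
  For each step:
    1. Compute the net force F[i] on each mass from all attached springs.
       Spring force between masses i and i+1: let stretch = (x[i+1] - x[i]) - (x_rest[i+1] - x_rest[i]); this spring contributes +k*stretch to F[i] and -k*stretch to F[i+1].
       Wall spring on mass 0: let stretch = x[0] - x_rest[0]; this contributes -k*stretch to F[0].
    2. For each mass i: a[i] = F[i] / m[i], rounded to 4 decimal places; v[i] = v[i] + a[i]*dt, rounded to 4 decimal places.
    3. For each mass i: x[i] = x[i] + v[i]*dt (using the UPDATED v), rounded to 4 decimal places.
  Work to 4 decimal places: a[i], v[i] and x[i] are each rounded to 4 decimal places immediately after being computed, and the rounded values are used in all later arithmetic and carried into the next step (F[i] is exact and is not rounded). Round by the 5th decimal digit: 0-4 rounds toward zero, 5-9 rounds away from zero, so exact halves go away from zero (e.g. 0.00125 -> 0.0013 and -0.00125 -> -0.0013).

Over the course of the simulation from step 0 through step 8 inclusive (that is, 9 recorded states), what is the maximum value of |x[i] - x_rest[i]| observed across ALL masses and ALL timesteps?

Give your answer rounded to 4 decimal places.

Step 0: x=[7.0000 10.0000] v=[-2.0000 0.0000]
Step 1: x=[6.0000 10.3750] v=[-4.0000 1.5000]
Step 2: x=[4.7969 10.9531] v=[-4.8125 2.3125]
Step 3: x=[3.7637 11.5117] v=[-4.1329 2.2344]
Step 4: x=[3.2285 11.8518] v=[-2.1408 1.3604]
Step 5: x=[3.3677 11.8640] v=[0.5566 0.0488]
Step 6: x=[4.1479 11.5642] v=[3.1209 -1.1994]
Step 7: x=[5.3367 11.0873] v=[4.7551 -1.9076]
Step 8: x=[6.5772 10.6416] v=[4.9621 -1.7829]
Max displacement = 2.7715

Answer: 2.7715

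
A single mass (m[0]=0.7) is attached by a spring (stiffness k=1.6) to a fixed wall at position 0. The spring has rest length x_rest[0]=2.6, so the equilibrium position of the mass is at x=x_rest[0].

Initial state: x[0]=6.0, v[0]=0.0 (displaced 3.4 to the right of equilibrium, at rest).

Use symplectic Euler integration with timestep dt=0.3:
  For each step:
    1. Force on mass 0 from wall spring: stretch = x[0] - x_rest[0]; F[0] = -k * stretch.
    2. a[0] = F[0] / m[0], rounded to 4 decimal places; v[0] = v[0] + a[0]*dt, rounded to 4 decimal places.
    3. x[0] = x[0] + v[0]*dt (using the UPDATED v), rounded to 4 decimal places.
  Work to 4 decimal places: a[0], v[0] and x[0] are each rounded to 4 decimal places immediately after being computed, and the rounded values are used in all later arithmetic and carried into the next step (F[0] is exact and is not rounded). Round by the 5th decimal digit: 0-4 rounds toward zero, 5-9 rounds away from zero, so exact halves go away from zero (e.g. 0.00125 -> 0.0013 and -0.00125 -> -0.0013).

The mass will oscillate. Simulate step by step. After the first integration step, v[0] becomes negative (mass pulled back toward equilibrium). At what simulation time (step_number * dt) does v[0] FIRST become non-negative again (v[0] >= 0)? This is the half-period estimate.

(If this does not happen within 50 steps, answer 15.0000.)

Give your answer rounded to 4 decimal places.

Step 0: x=[6.0000] v=[0.0000]
Step 1: x=[5.3006] v=[-2.3314]
Step 2: x=[4.0456] v=[-4.1832]
Step 3: x=[2.4933] v=[-5.1745]
Step 4: x=[0.9629] v=[-5.1013]
Step 5: x=[-0.2307] v=[-3.9787]
Step 6: x=[-0.8420] v=[-2.0376]
Step 7: x=[-0.7452] v=[0.3226]
First v>=0 after going negative at step 7, time=2.1000

Answer: 2.1000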